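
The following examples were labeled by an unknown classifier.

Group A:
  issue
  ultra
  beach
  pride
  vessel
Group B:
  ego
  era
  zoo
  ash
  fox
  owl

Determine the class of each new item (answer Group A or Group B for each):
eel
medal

Group B, Group A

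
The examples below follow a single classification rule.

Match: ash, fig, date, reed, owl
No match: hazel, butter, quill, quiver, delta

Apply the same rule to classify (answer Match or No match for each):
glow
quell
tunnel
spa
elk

Match, No match, No match, Match, Match

'Match' ⟺ length ≤ 4.
glow: length 4 — qualifies, so Match.
quell: length 5 — fails the rule, so No match.
tunnel: length 6 — fails the rule, so No match.
spa: length 3 — qualifies, so Match.
elk: length 3 — qualifies, so Match.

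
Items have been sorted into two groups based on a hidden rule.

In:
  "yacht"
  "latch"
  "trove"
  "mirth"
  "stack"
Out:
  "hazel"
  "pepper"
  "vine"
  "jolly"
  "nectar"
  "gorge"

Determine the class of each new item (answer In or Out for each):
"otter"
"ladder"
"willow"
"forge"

One predicate separates the groups cleanly: odd length AND contains 't'.
"otter" — length 5, has 't', hence In.
"ladder" — length 6, no 't', hence Out.
"willow" — length 6, no 't', hence Out.
"forge" — length 5, no 't', hence Out.

In, Out, Out, Out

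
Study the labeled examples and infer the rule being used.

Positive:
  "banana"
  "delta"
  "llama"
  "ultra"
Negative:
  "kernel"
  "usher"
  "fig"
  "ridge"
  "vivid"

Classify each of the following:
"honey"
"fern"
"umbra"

Negative, Negative, Positive

'Positive' ⟺ contains 'a'.
"honey" — no 'a', hence Negative. "fern" — no 'a', hence Negative. "umbra" — has 'a', hence Positive.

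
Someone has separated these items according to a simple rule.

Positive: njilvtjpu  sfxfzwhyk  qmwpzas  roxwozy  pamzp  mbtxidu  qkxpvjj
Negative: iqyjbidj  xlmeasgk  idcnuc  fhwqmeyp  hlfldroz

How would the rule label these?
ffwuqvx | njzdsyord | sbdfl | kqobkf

All 'Positive' examples share one property — odd length — and every 'Negative' example lacks it.
ffwuqvx: length 7 — matches, so Positive.
njzdsyord: length 9 — matches, so Positive.
sbdfl: length 5 — matches, so Positive.
kqobkf: length 6 — fails this test, so Negative.

Positive, Positive, Positive, Negative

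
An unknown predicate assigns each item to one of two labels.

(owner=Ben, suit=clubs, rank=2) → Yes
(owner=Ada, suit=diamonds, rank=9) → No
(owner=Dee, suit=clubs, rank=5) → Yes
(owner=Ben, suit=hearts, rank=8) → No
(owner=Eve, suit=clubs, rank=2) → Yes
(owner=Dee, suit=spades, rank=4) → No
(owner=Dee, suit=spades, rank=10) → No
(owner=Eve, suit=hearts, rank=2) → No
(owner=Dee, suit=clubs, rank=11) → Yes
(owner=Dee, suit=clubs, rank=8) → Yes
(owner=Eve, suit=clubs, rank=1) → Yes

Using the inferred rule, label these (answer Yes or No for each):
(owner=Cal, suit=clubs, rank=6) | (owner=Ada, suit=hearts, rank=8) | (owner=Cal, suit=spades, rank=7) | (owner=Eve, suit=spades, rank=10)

Yes, No, No, No

The simplest hypothesis consistent with all the labels is: suit is clubs.
Yes: (owner=Cal, suit=clubs, rank=6), since suit is clubs.
No: (owner=Ada, suit=hearts, rank=8), since suit is hearts.
No: (owner=Cal, suit=spades, rank=7), since suit is spades.
No: (owner=Eve, suit=spades, rank=10), since suit is spades.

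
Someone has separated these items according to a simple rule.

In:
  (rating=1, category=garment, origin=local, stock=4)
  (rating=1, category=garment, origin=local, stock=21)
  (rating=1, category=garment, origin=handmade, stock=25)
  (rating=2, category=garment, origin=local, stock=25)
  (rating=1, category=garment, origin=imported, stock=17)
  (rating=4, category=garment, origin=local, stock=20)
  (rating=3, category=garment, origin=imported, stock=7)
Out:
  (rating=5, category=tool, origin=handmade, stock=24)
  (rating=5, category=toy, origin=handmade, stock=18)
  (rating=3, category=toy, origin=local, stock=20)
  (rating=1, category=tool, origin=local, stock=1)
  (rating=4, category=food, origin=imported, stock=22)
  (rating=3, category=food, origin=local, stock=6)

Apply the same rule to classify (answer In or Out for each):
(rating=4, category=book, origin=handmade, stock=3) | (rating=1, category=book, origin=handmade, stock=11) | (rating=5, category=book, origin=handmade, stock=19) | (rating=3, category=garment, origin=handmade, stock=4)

Out, Out, Out, In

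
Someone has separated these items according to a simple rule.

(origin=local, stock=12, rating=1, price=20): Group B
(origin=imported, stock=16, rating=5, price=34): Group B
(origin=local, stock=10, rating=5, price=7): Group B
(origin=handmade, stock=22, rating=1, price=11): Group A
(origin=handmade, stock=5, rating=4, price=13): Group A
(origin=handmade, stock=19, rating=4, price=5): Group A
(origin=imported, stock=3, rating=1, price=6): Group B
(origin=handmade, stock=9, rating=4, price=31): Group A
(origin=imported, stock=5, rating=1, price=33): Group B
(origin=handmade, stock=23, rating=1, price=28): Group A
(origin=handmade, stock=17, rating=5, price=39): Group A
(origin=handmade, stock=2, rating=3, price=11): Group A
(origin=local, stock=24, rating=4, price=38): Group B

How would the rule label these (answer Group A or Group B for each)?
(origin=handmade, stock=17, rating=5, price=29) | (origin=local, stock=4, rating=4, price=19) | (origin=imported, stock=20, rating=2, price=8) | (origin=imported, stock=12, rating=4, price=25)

Group A, Group B, Group B, Group B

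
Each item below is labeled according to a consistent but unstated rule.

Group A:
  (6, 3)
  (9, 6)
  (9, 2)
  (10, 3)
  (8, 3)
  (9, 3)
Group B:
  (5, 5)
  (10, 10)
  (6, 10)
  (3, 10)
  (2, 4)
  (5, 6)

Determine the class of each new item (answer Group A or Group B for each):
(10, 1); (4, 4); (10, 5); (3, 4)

The common property of the 'Group A' items is: first > second. No 'Group B' item has it.
(10, 1): Group A (10 > 1).
(4, 4): Group B (4 = 4).
(10, 5): Group A (10 > 5).
(3, 4): Group B (3 < 4).

Group A, Group B, Group A, Group B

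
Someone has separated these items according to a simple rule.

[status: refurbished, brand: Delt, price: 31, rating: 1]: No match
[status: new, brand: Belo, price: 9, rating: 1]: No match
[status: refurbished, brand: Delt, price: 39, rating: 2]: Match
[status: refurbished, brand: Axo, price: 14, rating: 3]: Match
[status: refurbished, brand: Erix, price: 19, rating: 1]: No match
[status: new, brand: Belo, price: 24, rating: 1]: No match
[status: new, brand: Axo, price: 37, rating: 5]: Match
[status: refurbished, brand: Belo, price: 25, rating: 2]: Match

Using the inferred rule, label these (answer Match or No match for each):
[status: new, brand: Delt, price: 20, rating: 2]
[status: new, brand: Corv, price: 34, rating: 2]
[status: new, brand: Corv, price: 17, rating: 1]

Match, Match, No match

Rule: rating ≥ 2. This holds for each 'Match' example and fails for each 'No match' one.
[status: new, brand: Delt, price: 20, rating: 2] → rating = 2 → Match.
[status: new, brand: Corv, price: 34, rating: 2] → rating = 2 → Match.
[status: new, brand: Corv, price: 17, rating: 1] → rating = 1 → No match.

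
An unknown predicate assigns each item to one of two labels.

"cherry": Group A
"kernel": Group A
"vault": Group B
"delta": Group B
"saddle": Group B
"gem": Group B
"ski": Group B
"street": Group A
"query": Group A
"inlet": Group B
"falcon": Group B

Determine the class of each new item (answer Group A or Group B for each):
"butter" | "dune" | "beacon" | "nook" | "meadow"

One predicate separates the groups cleanly: contains 'r'.
"butter": has 'r' — matches, so Group A. "dune": no 'r' — does not satisfy this, so Group B. "beacon": no 'r' — does not satisfy this, so Group B. "nook": no 'r' — does not satisfy this, so Group B. "meadow": no 'r' — does not satisfy this, so Group B.

Group A, Group B, Group B, Group B, Group B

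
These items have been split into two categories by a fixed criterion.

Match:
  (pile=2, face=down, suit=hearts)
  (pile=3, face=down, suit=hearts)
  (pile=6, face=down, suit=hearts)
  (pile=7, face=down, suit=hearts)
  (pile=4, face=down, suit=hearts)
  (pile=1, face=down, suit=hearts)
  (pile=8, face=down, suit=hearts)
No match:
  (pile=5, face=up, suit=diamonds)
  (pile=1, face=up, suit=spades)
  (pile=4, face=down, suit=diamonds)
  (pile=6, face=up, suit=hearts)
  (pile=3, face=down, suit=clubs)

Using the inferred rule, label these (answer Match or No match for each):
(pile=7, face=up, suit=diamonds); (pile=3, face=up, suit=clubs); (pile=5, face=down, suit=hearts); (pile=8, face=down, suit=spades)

The rule appears to be: face is down AND suit is hearts.
(pile=7, face=up, suit=diamonds): face is up, suit is diamonds — fails this test, so No match.
(pile=3, face=up, suit=clubs): face is up, suit is clubs — fails this test, so No match.
(pile=5, face=down, suit=hearts): face is down, suit is hearts — qualifies, so Match.
(pile=8, face=down, suit=spades): face is down, suit is spades — fails this test, so No match.

No match, No match, Match, No match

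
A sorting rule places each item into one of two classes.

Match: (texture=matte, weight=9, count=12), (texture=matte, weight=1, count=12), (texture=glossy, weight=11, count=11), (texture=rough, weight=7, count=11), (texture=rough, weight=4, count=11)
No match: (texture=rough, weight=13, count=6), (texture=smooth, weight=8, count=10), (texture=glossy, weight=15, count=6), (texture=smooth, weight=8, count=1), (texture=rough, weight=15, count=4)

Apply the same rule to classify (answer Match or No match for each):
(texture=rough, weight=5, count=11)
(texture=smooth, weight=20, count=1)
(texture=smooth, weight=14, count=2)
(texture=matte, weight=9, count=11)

Match, No match, No match, Match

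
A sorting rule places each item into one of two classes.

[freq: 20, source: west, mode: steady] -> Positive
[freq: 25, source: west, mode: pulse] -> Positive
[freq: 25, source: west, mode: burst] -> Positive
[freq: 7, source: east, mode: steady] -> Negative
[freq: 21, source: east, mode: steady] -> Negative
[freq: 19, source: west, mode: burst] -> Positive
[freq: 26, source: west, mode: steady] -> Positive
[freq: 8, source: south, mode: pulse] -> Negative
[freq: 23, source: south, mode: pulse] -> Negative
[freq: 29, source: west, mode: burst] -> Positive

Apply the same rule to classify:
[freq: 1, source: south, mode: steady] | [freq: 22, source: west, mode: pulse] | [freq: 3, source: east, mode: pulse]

All 'Positive' examples share one property — source is west — and every 'Negative' example lacks it.
[freq: 1, source: south, mode: steady] → source is south → Negative.
[freq: 22, source: west, mode: pulse] → source is west → Positive.
[freq: 3, source: east, mode: pulse] → source is east → Negative.

Negative, Positive, Negative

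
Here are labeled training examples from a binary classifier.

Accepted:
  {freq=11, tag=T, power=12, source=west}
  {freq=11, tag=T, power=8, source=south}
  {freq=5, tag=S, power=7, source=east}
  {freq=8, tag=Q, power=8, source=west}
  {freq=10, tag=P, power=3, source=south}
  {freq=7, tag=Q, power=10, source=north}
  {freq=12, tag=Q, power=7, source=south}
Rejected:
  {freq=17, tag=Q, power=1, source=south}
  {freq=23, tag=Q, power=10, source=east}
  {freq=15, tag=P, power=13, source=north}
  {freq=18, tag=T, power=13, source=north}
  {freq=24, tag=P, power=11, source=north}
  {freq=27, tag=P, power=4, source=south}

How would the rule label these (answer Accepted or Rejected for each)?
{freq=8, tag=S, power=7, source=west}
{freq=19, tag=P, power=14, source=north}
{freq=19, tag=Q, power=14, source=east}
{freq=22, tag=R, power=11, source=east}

Accepted, Rejected, Rejected, Rejected

The simplest hypothesis consistent with all the labels is: freq ≤ 12.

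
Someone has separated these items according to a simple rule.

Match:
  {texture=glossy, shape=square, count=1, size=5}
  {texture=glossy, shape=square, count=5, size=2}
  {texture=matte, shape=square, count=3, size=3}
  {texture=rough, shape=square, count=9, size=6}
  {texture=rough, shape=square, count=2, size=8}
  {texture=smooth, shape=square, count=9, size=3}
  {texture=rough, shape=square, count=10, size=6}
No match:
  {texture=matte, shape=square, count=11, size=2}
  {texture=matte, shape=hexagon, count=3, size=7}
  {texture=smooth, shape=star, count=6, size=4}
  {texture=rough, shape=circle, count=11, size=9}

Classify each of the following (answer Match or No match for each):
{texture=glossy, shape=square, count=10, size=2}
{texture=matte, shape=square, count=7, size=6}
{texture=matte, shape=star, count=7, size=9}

The common property of the 'Match' items is: shape is square AND count ≤ 10. No 'No match' item has it.
{texture=glossy, shape=square, count=10, size=2}: shape is square, count = 10, qualifies → Match. {texture=matte, shape=square, count=7, size=6}: shape is square, count = 7, qualifies → Match. {texture=matte, shape=star, count=7, size=9}: shape is star, count = 7, lacks this property → No match.

Match, Match, No match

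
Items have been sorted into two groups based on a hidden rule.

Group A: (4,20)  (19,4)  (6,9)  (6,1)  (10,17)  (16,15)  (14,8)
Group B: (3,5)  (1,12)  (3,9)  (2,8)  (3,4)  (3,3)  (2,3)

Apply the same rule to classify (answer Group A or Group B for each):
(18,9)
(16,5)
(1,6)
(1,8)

Group A, Group A, Group B, Group B

The distinguishing property — first ≥ 4 — holds for all the 'Group A' cases and none of the 'Group B' cases.
(18,9): first 18, meets the rule → Group A.
(16,5): first 16, meets the rule → Group A.
(1,6): first 1, does not satisfy this → Group B.
(1,8): first 1, does not satisfy this → Group B.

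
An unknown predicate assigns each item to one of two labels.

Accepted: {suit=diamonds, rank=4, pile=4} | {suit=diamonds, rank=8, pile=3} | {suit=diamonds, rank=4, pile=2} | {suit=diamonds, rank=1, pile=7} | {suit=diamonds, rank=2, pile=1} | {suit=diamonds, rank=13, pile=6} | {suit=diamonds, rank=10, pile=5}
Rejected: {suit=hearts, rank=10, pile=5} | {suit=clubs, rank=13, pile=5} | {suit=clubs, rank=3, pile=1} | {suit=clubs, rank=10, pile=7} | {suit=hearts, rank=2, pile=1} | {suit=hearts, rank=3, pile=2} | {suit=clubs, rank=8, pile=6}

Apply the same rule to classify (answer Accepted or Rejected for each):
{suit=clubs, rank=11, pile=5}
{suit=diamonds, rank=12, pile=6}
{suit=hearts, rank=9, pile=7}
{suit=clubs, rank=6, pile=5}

Rejected, Accepted, Rejected, Rejected

The simplest hypothesis consistent with all the labels is: suit is diamonds.
{suit=clubs, rank=11, pile=5}: Rejected (suit is clubs).
{suit=diamonds, rank=12, pile=6}: Accepted (suit is diamonds).
{suit=hearts, rank=9, pile=7}: Rejected (suit is hearts).
{suit=clubs, rank=6, pile=5}: Rejected (suit is clubs).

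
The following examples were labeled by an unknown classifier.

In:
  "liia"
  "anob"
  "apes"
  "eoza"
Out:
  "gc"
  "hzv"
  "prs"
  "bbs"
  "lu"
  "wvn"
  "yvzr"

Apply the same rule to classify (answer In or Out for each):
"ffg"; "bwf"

Out, Out

The common property of the 'In' items is: contains 'a'. No 'Out' item has it.
"ffg" — no 'a', hence Out.
"bwf" — no 'a', hence Out.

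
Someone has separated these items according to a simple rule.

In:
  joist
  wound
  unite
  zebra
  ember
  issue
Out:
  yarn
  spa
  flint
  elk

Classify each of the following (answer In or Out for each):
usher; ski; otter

The classifier is using: has ≥ 2 vowels.
usher → 2 vowels → In.
ski → 1 vowel → Out.
otter → 2 vowels → In.

In, Out, In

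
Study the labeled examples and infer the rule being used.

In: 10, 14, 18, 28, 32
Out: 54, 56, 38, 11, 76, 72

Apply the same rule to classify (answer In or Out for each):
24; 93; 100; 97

In, Out, Out, Out

The classifier is using: even AND at most 32.
24: 24 is even, 24 ≤ 32 — has this property, so In.
93: 93 is odd, 93 > 32 — does not fit, so Out.
100: 100 is even, 100 > 32 — does not fit, so Out.
97: 97 is odd, 97 > 32 — does not fit, so Out.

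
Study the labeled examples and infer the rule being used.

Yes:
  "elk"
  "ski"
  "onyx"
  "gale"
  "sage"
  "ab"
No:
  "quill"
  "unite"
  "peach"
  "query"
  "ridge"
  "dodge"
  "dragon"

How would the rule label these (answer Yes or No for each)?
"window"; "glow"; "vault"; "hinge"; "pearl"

No, Yes, No, No, No

The rule appears to be: length ≤ 4.
"window": length 6, does not satisfy this → No. "glow": length 4, has this property → Yes. "vault": length 5, does not satisfy this → No. "hinge": length 5, does not satisfy this → No. "pearl": length 5, does not satisfy this → No.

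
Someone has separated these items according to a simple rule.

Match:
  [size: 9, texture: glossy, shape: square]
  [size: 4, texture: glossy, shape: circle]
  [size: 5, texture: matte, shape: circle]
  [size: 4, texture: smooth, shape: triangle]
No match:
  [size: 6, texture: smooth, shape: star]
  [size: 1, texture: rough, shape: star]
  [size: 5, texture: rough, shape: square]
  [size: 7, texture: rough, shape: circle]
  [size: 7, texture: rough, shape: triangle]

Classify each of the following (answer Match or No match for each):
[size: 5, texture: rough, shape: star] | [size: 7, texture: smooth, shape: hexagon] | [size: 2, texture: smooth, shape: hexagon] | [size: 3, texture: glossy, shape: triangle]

The common property of the 'Match' items is: texture is not rough AND size ≠ 6. No 'No match' item has it.

No match, Match, Match, Match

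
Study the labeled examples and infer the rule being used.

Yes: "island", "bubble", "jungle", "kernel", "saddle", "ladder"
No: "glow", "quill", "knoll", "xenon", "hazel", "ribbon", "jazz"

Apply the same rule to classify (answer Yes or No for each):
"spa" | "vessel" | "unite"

No, Yes, No

Every 'Yes' example satisfies: length 6 AND contains 'l'. None of the 'No' examples do.
"spa" → length 3, no 'l' → No.
"vessel" → length 6, has 'l' → Yes.
"unite" → length 5, no 'l' → No.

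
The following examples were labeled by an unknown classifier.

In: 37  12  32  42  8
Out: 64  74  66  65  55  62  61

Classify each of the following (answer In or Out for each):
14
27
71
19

A rule that fits every label: at most 42 — true of each 'In' example, false of each 'Out' one.
14: In (14 ≤ 42).
27: In (27 ≤ 42).
71: Out (71 > 42).
19: In (19 ≤ 42).

In, In, Out, In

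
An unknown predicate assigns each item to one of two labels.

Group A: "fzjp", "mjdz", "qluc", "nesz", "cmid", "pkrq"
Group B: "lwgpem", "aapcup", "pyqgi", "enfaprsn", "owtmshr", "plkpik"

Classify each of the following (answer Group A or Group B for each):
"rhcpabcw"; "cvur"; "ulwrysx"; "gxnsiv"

Group B, Group A, Group B, Group B

A rule that fits every label: length 4 — true of each 'Group A' example, false of each 'Group B' one.
"rhcpabcw" → length 8 → Group B.
"cvur" → length 4 → Group A.
"ulwrysx" → length 7 → Group B.
"gxnsiv" → length 6 → Group B.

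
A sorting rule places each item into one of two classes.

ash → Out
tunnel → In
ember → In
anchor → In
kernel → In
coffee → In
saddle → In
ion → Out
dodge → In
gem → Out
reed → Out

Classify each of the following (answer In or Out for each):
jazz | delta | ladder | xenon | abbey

The common property of the 'In' items is: length ≥ 5. No 'Out' item has it.
jazz: length 4 — does not satisfy this, so Out. delta: length 5 — satisfies this, so In. ladder: length 6 — satisfies this, so In. xenon: length 5 — satisfies this, so In. abbey: length 5 — satisfies this, so In.

Out, In, In, In, In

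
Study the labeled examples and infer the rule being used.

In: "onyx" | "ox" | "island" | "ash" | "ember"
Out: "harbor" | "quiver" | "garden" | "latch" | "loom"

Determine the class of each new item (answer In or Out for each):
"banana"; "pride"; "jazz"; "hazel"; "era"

Comparing the two groups points to one rule — starts with a vowel.

Out, Out, Out, Out, In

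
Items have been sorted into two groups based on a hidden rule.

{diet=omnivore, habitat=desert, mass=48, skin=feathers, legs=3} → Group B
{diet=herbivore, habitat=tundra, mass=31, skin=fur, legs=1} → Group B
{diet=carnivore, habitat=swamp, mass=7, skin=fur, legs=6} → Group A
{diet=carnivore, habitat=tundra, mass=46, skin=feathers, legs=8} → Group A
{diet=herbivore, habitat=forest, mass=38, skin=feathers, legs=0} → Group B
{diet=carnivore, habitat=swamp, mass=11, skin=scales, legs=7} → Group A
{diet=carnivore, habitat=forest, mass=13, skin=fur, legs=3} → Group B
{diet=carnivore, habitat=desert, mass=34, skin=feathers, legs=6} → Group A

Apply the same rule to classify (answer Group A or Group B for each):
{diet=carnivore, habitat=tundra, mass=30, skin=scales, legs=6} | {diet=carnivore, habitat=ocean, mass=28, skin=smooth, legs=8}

'Group A' ⟺ legs ≥ 6.

Group A, Group A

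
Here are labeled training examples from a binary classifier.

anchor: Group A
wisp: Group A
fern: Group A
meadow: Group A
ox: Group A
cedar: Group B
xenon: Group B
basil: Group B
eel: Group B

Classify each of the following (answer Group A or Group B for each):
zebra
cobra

Every 'Group A' example satisfies: even length. None of the 'Group B' examples do.
zebra — length 5, hence Group B. cobra — length 5, hence Group B.

Group B, Group B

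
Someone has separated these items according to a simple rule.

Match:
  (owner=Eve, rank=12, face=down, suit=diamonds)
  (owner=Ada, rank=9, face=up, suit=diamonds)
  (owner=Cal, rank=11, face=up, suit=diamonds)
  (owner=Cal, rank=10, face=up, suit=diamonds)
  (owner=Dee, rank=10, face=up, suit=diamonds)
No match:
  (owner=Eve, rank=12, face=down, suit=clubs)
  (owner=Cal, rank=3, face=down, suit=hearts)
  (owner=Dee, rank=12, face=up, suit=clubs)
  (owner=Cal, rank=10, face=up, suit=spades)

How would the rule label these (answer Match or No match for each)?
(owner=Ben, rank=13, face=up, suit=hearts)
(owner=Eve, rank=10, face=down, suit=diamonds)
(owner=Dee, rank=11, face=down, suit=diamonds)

'Match' ⟺ suit is diamonds.
No match: (owner=Ben, rank=13, face=up, suit=hearts), since suit is hearts.
Match: (owner=Eve, rank=10, face=down, suit=diamonds), since suit is diamonds.
Match: (owner=Dee, rank=11, face=down, suit=diamonds), since suit is diamonds.

No match, Match, Match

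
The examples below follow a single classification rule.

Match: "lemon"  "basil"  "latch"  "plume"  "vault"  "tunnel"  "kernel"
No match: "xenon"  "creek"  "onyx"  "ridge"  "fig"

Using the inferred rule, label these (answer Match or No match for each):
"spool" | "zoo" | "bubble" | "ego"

Match, No match, Match, No match

The simplest hypothesis consistent with all the labels is: contains 'l'.
"spool": Match (has 'l'). "zoo": No match (no 'l'). "bubble": Match (has 'l'). "ego": No match (no 'l').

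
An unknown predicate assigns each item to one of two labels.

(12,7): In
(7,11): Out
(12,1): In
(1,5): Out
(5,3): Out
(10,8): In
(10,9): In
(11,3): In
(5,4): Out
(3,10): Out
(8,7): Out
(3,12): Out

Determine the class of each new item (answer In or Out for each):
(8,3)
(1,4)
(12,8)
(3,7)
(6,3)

Out, Out, In, Out, Out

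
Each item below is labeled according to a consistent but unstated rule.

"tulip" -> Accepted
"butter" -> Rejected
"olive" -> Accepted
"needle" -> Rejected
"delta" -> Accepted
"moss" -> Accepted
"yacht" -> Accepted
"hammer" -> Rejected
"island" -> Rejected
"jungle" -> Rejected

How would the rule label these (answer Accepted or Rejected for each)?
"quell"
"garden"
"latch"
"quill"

Accepted, Rejected, Accepted, Accepted

'Accepted' ⟺ length ≤ 5.
"quell" — length 5, hence Accepted. "garden" — length 6, hence Rejected. "latch" — length 5, hence Accepted. "quill" — length 5, hence Accepted.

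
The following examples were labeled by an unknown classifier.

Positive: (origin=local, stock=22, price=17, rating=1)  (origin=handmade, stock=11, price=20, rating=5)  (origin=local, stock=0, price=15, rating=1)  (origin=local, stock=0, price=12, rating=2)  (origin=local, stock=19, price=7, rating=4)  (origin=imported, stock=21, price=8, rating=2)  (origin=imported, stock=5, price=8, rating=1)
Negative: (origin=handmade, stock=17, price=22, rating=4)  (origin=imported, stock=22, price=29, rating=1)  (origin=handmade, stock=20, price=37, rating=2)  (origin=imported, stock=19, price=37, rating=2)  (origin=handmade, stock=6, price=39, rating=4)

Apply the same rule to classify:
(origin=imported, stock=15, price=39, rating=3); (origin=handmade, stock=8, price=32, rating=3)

The distinguishing property — price ≤ 20 — holds for all the 'Positive' cases and none of the 'Negative' cases.

Negative, Negative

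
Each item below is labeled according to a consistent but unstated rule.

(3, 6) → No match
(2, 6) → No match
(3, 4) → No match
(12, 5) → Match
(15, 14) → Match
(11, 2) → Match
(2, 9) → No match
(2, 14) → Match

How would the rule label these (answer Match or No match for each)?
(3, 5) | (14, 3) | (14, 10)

A rule that fits every label: sum ≥ 13 — true of each 'Match' example, false of each 'No match' one.
No match: (3, 5), since 3+5 = 8.
Match: (14, 3), since 14+3 = 17.
Match: (14, 10), since 14+10 = 24.

No match, Match, Match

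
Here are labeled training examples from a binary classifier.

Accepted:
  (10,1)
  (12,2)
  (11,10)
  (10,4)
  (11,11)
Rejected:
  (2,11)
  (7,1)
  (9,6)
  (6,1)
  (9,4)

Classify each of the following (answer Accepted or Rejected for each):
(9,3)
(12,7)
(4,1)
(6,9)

Rejected, Accepted, Rejected, Rejected

'Accepted' ⟺ first ≥ 10.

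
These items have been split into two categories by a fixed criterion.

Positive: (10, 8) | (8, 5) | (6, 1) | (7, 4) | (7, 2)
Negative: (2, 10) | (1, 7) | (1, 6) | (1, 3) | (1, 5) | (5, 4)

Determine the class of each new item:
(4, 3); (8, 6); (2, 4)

The classifier is using: first ≥ 6.
(4, 3) → first 4 → Negative. (8, 6) → first 8 → Positive. (2, 4) → first 2 → Negative.

Negative, Positive, Negative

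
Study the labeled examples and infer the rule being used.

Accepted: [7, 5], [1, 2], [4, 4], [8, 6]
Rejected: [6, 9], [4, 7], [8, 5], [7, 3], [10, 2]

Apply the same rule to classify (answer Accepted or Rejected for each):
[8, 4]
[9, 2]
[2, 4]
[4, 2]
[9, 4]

Rejected, Rejected, Accepted, Accepted, Rejected

Every 'Accepted' example satisfies: |first − second| ≤ 2. None of the 'Rejected' examples do.
[8, 4] → |8−4| = 4 → Rejected. [9, 2] → |9−2| = 7 → Rejected. [2, 4] → |2−4| = 2 → Accepted. [4, 2] → |4−2| = 2 → Accepted. [9, 4] → |9−4| = 5 → Rejected.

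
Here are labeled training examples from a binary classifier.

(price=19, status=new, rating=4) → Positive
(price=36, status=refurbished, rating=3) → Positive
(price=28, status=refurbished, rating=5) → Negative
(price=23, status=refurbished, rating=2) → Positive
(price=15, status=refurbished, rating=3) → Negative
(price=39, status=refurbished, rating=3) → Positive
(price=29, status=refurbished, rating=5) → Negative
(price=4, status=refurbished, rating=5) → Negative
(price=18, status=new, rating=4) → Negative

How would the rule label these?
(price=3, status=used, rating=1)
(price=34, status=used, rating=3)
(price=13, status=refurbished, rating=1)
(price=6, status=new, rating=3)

The pattern is that an item is 'Positive' exactly when: rating ≤ 4 AND price ≥ 19.
(price=3, status=used, rating=1) — rating = 1, price = 3, hence Negative. (price=34, status=used, rating=3) — rating = 3, price = 34, hence Positive. (price=13, status=refurbished, rating=1) — rating = 1, price = 13, hence Negative. (price=6, status=new, rating=3) — rating = 3, price = 6, hence Negative.

Negative, Positive, Negative, Negative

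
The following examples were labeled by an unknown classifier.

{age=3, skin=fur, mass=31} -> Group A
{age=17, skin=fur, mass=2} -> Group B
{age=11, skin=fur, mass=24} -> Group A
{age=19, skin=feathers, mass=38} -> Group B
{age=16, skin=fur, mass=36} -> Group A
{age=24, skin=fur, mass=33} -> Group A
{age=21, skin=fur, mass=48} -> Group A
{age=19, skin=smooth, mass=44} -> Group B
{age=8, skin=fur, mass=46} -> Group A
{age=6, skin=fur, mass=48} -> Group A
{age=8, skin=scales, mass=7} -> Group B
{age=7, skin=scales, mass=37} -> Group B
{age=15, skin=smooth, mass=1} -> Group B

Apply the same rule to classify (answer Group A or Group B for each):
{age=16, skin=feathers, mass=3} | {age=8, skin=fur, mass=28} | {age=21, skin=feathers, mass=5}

The pattern is that an item is 'Group A' exactly when: skin is fur AND mass ≥ 7.

Group B, Group A, Group B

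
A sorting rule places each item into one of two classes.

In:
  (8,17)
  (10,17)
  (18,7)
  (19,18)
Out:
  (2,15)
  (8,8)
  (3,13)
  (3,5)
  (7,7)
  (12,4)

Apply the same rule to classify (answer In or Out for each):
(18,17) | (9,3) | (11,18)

Rule: sum ≥ 25. This holds for each 'In' example and fails for each 'Out' one.

In, Out, In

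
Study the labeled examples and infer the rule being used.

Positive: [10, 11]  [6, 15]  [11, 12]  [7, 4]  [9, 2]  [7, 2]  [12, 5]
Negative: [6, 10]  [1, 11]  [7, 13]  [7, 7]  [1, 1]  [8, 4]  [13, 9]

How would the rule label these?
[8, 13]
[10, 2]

The distinguishing property — sum is odd — holds for all the 'Positive' cases and none of the 'Negative' cases.
Positive: [8, 13], since 8+13 = 21.
Negative: [10, 2], since 10+2 = 12.

Positive, Negative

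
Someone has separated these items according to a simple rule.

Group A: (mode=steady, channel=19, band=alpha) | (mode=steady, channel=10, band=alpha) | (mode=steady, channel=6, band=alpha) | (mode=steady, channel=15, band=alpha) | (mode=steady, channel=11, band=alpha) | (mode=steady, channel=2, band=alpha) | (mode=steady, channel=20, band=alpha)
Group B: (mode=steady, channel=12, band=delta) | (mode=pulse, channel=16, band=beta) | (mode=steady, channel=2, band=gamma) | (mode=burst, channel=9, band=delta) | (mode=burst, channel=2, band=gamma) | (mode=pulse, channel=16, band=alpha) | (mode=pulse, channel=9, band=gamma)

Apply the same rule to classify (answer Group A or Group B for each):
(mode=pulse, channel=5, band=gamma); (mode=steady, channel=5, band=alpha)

The distinguishing property — band is alpha AND mode is steady — holds for all the 'Group A' cases and none of the 'Group B' cases.
(mode=pulse, channel=5, band=gamma) — band is gamma, mode is pulse, hence Group B. (mode=steady, channel=5, band=alpha) — band is alpha, mode is steady, hence Group A.

Group B, Group A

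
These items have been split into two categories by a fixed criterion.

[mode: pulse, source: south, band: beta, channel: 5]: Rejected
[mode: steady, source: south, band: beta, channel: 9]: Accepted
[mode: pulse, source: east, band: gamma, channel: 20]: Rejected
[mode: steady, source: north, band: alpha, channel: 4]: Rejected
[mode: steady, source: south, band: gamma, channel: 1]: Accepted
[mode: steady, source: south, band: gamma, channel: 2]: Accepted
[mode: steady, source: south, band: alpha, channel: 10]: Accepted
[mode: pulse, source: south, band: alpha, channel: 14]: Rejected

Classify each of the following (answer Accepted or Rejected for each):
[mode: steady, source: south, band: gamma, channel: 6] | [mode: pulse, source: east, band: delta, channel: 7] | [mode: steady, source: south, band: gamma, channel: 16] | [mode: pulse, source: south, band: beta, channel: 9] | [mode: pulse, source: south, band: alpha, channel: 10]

The distinguishing property — mode is steady AND source is south — holds for all the 'Accepted' cases and none of the 'Rejected' cases.

Accepted, Rejected, Accepted, Rejected, Rejected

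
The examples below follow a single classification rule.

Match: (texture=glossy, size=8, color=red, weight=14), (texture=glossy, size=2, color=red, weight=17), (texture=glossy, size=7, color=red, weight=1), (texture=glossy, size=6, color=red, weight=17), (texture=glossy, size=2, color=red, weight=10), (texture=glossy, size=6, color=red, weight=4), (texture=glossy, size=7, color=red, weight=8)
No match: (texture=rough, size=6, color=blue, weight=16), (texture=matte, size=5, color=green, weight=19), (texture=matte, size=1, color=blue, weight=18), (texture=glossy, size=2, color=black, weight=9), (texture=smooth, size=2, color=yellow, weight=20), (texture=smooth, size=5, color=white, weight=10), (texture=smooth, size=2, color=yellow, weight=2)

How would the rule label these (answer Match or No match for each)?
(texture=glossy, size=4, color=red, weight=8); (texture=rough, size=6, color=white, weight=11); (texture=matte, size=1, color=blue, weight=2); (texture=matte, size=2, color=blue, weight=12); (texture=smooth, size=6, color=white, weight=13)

One predicate separates the groups cleanly: color is red.

Match, No match, No match, No match, No match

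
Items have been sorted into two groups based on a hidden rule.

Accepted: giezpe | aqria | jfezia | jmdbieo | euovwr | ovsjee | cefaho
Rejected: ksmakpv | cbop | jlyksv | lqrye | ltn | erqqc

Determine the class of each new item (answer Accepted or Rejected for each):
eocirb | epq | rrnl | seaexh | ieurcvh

The pattern is that an item is 'Accepted' exactly when: has ≥ 2 vowels.
eocirb: Accepted (3 vowels). epq: Rejected (1 vowel). rrnl: Rejected (0 vowels). seaexh: Accepted (3 vowels). ieurcvh: Accepted (3 vowels).

Accepted, Rejected, Rejected, Accepted, Accepted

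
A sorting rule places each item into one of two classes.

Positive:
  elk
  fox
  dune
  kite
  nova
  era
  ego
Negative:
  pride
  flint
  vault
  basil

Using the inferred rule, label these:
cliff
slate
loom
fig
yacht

Negative, Negative, Positive, Positive, Negative

Every 'Positive' example satisfies: length ≤ 4. None of the 'Negative' examples do.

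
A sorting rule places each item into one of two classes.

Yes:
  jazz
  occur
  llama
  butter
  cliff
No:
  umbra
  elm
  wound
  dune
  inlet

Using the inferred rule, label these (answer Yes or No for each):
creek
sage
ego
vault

Yes, No, No, No

One predicate separates the groups cleanly: has a double letter.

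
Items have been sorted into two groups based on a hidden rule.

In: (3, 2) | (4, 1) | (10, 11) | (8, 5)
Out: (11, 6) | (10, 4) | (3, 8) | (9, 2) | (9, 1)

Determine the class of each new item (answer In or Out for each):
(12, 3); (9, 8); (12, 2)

Rule: |first − second| ≤ 3. This holds for each 'In' example and fails for each 'Out' one.

Out, In, Out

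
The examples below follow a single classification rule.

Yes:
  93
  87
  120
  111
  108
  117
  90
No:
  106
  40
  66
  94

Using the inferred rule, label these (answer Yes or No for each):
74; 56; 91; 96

No, No, No, Yes

'Yes' ⟺ multiple of 3 AND at least 87.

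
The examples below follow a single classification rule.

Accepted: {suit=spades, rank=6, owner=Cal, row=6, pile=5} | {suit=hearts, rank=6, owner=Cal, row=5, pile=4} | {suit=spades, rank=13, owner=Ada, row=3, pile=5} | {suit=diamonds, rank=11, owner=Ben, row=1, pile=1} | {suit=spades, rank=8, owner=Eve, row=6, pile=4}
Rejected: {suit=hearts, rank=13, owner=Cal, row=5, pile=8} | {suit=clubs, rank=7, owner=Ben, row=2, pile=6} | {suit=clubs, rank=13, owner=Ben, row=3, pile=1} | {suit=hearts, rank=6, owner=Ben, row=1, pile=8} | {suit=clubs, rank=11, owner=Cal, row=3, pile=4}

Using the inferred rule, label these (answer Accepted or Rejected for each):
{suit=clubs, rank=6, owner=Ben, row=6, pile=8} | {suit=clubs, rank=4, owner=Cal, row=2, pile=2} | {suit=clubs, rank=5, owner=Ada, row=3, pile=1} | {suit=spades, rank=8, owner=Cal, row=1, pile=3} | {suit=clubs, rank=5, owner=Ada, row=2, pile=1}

The common property of the 'Accepted' items is: suit is not clubs AND pile ≤ 5. No 'Rejected' item has it.

Rejected, Rejected, Rejected, Accepted, Rejected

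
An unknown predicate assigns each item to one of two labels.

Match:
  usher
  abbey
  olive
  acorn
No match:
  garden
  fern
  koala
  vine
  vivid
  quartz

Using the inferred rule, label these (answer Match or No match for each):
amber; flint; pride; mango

Match, No match, No match, No match

Looking at the examples, the only property every 'Match' case has and every 'No match' case lacks is: starts with a vowel.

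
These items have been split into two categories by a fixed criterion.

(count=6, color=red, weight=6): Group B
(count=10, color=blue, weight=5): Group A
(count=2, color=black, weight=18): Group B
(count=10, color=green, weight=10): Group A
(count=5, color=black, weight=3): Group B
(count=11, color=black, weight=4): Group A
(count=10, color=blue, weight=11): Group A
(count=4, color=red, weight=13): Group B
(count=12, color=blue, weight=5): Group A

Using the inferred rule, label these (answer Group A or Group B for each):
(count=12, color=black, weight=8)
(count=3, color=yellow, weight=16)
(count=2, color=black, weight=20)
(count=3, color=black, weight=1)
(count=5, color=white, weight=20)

Group A, Group B, Group B, Group B, Group B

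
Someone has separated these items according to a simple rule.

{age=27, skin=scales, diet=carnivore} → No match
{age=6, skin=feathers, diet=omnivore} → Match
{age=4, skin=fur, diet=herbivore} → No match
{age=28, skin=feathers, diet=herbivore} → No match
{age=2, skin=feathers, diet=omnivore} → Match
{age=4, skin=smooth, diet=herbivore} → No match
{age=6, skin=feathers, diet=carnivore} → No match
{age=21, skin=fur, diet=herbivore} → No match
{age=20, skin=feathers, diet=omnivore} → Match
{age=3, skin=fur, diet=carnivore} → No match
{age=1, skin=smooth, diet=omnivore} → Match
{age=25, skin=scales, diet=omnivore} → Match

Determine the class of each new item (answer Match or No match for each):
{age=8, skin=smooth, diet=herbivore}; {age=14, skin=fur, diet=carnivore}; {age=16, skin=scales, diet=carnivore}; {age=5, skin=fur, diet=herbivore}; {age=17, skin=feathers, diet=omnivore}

Rule: diet is omnivore. This holds for each 'Match' example and fails for each 'No match' one.
{age=8, skin=smooth, diet=herbivore}: diet is herbivore, does not fit → No match. {age=14, skin=fur, diet=carnivore}: diet is carnivore, does not fit → No match. {age=16, skin=scales, diet=carnivore}: diet is carnivore, does not fit → No match. {age=5, skin=fur, diet=herbivore}: diet is herbivore, does not fit → No match. {age=17, skin=feathers, diet=omnivore}: diet is omnivore, matches → Match.

No match, No match, No match, No match, Match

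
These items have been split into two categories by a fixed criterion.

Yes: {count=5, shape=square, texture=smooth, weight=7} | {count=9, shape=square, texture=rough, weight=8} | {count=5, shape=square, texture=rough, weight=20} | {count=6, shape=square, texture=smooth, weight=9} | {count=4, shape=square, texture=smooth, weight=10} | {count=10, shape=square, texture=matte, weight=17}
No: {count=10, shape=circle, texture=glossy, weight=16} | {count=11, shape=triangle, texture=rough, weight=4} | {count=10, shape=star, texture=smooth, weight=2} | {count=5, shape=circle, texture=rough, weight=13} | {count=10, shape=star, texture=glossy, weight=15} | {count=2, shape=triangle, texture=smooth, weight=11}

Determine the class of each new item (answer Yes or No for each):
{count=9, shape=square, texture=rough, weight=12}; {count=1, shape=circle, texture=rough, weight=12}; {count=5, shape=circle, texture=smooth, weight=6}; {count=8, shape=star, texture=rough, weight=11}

Every 'Yes' example satisfies: shape is square. None of the 'No' examples do.

Yes, No, No, No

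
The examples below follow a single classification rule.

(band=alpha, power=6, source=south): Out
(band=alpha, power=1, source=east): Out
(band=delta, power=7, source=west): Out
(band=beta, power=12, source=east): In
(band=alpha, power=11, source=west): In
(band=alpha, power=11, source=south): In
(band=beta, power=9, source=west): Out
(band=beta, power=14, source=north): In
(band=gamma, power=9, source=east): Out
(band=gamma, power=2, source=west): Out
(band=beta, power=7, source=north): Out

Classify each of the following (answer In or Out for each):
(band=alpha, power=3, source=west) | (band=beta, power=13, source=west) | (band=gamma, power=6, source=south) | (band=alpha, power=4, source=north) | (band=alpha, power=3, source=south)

Out, In, Out, Out, Out

Rule: power ≥ 11. This holds for each 'In' example and fails for each 'Out' one.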